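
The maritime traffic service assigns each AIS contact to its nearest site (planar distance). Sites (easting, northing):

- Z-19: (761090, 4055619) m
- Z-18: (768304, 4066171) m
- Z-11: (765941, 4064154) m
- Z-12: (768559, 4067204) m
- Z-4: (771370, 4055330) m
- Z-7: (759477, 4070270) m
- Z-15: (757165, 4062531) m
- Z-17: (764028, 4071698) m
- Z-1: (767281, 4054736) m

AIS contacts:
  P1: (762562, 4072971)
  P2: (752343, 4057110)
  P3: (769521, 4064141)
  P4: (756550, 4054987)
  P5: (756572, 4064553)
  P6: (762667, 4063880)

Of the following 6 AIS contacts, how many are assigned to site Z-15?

2

P1 → Z-17
P2 → Z-15
P3 → Z-18
P4 → Z-19
P5 → Z-15
P6 → Z-11
2 of the 6 go to Z-15.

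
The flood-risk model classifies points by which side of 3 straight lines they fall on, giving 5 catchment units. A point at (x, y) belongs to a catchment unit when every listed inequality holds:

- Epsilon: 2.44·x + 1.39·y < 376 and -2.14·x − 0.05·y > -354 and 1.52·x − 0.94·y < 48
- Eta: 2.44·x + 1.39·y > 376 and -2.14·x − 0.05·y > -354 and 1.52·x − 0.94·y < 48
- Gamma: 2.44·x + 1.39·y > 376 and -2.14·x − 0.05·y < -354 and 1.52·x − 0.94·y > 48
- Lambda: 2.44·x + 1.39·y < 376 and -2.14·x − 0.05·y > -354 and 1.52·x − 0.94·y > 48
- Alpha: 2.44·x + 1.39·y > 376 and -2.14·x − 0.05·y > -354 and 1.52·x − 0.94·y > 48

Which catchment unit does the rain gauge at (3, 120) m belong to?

2.44·3 + 1.39·120 = 174.120, which is < 376
-2.14·3 − 0.05·120 = -12.420, which is > -354
1.52·3 − 0.94·120 = -108.240, which is < 48
This sign pattern matches Epsilon.

Epsilon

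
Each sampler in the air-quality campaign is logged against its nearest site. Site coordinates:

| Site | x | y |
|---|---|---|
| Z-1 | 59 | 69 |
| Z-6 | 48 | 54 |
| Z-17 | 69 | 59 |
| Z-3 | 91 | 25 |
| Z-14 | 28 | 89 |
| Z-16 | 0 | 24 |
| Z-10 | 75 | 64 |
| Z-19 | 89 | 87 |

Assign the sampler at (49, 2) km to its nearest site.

Squared distances to each site:
Z-1: 4589.000; Z-6: 2705.000; Z-17: 3649.000; Z-3: 2293.000; Z-14: 8010.000; Z-16: 2885.000; Z-10: 4520.000; Z-19: 8825.000.
Minimum at Z-3.

Z-3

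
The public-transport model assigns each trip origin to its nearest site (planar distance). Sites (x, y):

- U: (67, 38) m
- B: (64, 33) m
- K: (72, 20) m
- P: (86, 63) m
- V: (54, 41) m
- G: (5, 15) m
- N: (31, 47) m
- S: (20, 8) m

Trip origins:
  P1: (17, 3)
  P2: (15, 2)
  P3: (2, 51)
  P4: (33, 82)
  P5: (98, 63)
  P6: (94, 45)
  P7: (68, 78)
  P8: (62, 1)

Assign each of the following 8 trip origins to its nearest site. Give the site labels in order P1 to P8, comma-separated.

S, S, N, N, P, P, P, K

P1 → S (d²=34.00)
P2 → S (d²=61.00)
P3 → N (d²=857.00)
P4 → N (d²=1229.00)
P5 → P (d²=144.00)
P6 → P (d²=388.00)
P7 → P (d²=549.00)
P8 → K (d²=461.00)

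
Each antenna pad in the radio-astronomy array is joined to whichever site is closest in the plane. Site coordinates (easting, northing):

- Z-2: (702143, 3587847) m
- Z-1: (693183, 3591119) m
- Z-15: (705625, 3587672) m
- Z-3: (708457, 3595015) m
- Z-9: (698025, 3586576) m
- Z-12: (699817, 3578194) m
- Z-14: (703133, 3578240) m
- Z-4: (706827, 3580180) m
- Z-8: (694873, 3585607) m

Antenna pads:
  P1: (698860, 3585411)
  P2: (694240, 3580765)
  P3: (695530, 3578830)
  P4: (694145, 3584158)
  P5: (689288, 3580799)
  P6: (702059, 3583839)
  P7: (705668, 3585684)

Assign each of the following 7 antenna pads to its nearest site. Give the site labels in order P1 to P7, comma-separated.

Z-9, Z-8, Z-12, Z-8, Z-8, Z-2, Z-15

P1 → Z-9 (d²=2054450.00)
P2 → Z-8 (d²=23845653.00)
P3 → Z-12 (d²=18782865.00)
P4 → Z-8 (d²=2629585.00)
P5 → Z-8 (d²=54309089.00)
P6 → Z-2 (d²=16071120.00)
P7 → Z-15 (d²=3953993.00)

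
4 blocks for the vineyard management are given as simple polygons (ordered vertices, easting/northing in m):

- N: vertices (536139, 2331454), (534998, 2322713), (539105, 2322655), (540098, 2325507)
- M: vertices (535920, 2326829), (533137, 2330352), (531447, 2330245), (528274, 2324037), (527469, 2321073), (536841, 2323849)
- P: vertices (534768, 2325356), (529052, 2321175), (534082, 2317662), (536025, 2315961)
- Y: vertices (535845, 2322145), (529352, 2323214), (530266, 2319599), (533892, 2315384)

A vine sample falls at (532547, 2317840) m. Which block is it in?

Y

Cast a ray rightward from (532547, 2317840). For each polygon, the edges (by vertex number in listed order) whose endpoints lie on opposite sides of northing = 2317840, where each meets that height, and whether that is right or left of the point:
N: no edge straddles that height → 0 crossings.
M: no edge straddles that height → 0 crossings.
P: 2–3 at easting≈533827.1 (right), 4–1 at easting≈535773.6 (right) → 2 crossings.
Y: 3–4 at easting≈531779.2 (left), 4–1 at easting≈534601.4 (right) → 1 crossing.
Only Y has an odd count, so the point is inside Y.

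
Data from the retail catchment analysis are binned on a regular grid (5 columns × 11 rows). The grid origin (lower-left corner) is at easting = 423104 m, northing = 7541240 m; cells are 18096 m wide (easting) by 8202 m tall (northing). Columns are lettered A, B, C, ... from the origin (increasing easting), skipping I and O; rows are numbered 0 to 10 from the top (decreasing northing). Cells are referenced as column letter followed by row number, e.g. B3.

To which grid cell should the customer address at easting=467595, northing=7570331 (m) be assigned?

C7

Column index: ⌊(467595 − 423104) / 18096⌋ = ⌊2.459⌋ = 2 → column C
Row offset from origin: ⌊(7570331 − 7541240) / 8202⌋ = ⌊3.547⌋ = 3 → row 7 (counted from top)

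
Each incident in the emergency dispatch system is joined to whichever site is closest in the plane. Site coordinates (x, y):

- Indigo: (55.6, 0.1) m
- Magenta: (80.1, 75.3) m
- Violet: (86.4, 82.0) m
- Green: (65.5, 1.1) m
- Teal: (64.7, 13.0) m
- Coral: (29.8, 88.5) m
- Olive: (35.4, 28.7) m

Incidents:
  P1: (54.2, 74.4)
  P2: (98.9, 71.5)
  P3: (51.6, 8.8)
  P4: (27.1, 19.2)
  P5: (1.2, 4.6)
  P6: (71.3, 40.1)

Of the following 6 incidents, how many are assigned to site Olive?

2

P1 → Magenta
P2 → Violet
P3 → Indigo
P4 → Olive
P5 → Olive
P6 → Teal
2 of the 6 go to Olive.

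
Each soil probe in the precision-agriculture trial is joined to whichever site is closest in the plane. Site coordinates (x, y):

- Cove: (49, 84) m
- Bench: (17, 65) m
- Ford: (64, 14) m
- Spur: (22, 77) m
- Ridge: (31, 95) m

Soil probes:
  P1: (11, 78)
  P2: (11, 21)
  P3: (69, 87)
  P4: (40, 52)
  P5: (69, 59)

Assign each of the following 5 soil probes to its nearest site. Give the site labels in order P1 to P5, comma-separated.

P1 → Spur (d²=122.00)
P2 → Bench (d²=1972.00)
P3 → Cove (d²=409.00)
P4 → Bench (d²=698.00)
P5 → Cove (d²=1025.00)

Spur, Bench, Cove, Bench, Cove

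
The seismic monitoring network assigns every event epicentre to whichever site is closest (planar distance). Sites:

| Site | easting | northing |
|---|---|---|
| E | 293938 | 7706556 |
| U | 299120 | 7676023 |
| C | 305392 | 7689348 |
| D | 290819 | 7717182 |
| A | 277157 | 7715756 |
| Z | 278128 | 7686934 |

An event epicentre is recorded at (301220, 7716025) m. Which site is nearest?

D

Squared distances to each site:
E: 142689485.000; U: 1604570004.000; C: 729067913.000; D: 109519450.000; A: 579100330.000; Z: 1379526745.000.
Minimum at D.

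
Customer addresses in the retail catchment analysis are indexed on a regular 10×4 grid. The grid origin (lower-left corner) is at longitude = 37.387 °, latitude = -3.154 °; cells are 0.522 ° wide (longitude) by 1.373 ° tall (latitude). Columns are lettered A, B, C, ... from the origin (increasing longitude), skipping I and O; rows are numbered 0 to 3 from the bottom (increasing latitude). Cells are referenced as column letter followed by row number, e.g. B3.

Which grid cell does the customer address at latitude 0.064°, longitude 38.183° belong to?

Column index: ⌊(38.183 − 37.387) / 0.522⌋ = ⌊1.525⌋ = 1 → column B
Row offset from origin: ⌊(0.064 − -3.154) / 1.373⌋ = ⌊2.344⌋ = 2 → row 2

B2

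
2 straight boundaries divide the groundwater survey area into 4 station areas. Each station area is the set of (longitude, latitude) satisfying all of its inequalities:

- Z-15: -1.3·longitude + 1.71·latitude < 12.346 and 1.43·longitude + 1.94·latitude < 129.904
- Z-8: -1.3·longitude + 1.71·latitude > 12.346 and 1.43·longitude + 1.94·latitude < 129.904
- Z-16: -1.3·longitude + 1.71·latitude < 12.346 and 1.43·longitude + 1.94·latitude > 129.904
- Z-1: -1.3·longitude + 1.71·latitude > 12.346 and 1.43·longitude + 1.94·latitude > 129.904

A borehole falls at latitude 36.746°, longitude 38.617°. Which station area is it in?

-1.3·38.617 + 1.71·36.746 = 12.634, which is > 12.346
1.43·38.617 + 1.94·36.746 = 126.510, which is < 129.904
This sign pattern matches Z-8.

Z-8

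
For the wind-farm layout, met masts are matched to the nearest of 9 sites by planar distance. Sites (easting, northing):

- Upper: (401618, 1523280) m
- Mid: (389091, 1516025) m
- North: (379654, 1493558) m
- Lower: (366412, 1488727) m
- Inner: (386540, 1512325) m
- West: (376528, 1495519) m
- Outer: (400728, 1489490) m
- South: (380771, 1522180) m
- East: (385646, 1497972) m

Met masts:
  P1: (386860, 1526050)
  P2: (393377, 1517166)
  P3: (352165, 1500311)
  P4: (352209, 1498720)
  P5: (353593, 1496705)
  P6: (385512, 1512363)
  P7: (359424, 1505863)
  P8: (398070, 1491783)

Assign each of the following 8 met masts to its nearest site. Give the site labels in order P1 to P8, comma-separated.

South, Mid, Lower, Lower, Lower, Inner, Lower, Outer

P1 → South (d²=52052821.00)
P2 → Mid (d²=19671677.00)
P3 → Lower (d²=337166065.00)
P4 → Lower (d²=301585258.00)
P5 → Lower (d²=227975245.00)
P6 → Inner (d²=1058228.00)
P7 → Lower (d²=342474640.00)
P8 → Outer (d²=12322813.00)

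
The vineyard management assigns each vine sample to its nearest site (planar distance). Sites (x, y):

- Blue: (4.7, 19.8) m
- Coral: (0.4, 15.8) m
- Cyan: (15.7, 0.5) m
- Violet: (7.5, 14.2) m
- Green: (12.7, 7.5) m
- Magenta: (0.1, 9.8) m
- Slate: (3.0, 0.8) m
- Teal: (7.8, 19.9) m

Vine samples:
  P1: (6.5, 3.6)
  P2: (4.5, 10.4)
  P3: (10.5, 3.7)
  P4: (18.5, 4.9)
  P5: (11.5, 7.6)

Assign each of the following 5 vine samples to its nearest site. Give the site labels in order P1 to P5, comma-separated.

Slate, Magenta, Green, Cyan, Green

P1 → Slate (d²=20.09)
P2 → Magenta (d²=19.72)
P3 → Green (d²=19.28)
P4 → Cyan (d²=27.20)
P5 → Green (d²=1.45)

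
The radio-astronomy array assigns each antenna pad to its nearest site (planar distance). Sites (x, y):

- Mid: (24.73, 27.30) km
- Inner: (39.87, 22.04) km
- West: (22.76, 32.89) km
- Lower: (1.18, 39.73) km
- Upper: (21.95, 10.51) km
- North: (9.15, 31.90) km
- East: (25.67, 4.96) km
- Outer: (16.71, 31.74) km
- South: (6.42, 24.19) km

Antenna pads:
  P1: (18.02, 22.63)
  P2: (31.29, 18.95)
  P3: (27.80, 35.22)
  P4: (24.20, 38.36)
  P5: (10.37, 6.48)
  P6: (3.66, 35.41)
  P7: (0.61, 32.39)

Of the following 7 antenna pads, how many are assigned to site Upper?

1

P1 → Mid
P2 → Inner
P3 → West
P4 → West
P5 → Upper
P6 → Lower
P7 → Lower
1 of the 7 goes to Upper.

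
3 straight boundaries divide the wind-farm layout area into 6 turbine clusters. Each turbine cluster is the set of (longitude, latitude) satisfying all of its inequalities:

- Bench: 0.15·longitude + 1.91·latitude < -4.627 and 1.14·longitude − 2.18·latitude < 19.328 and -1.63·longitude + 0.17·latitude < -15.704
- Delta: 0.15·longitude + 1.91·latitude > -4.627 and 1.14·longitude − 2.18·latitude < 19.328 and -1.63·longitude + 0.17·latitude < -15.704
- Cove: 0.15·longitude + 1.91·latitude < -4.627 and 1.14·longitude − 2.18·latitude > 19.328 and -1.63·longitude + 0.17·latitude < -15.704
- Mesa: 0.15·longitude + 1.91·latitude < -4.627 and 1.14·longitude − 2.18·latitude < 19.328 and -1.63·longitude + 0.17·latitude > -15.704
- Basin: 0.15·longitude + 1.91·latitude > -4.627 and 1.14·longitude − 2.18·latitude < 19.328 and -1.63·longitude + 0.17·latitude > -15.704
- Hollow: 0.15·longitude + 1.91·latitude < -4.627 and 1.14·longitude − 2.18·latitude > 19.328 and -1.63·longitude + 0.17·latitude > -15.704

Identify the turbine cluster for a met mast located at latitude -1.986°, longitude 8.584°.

0.15·8.584 + 1.91·-1.986 = -2.506, which is > -4.627
1.14·8.584 − 2.18·-1.986 = 14.115, which is < 19.328
-1.63·8.584 + 0.17·-1.986 = -14.330, which is > -15.704
This sign pattern matches Basin.

Basin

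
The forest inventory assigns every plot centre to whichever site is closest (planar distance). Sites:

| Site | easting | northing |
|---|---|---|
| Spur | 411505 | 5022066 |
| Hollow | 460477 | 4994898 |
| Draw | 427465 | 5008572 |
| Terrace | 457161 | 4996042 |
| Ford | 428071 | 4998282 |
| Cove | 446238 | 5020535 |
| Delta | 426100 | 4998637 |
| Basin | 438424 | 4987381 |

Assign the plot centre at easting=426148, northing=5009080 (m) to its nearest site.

Draw

Squared distances to each site:
Spur: 383053645.000; Hollow: 1379609365.000; Draw: 1992553.000; Terrace: 1131795613.000; Ford: 120294733.000; Cove: 534825125.000; Delta: 109058553.000; Basin: 621546777.000.
Minimum at Draw.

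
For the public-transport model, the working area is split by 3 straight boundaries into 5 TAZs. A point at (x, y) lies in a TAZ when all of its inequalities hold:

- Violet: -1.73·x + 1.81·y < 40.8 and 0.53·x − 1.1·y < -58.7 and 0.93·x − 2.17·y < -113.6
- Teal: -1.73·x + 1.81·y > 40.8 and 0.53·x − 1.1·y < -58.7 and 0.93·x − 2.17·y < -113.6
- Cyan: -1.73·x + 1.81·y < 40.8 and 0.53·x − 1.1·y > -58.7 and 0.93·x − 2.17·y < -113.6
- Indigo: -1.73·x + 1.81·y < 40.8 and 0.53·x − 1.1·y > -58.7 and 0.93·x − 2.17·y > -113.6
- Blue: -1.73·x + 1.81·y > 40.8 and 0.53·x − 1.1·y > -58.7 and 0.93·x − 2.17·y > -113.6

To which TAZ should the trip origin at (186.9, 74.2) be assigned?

-1.73·186.9 + 1.81·74.2 = -189.035, which is < 40.8
0.53·186.9 − 1.1·74.2 = 17.437, which is > -58.7
0.93·186.9 − 2.17·74.2 = 12.803, which is > -113.6
This sign pattern matches Indigo.

Indigo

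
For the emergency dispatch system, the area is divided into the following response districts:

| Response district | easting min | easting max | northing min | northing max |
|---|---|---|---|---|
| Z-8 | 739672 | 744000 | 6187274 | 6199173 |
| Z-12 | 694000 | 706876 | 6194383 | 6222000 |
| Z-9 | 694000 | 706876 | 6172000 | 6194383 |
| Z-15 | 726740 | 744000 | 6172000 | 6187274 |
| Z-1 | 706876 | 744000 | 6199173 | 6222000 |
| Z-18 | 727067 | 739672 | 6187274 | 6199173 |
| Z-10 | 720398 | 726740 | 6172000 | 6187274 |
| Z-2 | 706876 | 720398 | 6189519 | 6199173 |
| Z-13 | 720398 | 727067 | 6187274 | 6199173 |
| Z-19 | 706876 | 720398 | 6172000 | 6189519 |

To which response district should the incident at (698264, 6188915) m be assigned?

Z-9

The point has easting = 698264 and northing = 6188915.
Only Z-9 satisfies 694000 ≤ easting ≤ 706876 and 6172000 ≤ northing ≤ 6194383.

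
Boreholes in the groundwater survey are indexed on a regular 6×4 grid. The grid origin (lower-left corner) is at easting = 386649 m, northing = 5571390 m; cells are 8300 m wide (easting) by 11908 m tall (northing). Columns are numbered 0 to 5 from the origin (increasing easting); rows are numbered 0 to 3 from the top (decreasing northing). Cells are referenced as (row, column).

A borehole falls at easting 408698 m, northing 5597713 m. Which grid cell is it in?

(1, 2)

Column index: ⌊(408698 − 386649) / 8300⌋ = ⌊2.657⌋ = 2
Row offset from origin: ⌊(5597713 − 5571390) / 11908⌋ = ⌊2.211⌋ = 2 → row 1 (counted from top)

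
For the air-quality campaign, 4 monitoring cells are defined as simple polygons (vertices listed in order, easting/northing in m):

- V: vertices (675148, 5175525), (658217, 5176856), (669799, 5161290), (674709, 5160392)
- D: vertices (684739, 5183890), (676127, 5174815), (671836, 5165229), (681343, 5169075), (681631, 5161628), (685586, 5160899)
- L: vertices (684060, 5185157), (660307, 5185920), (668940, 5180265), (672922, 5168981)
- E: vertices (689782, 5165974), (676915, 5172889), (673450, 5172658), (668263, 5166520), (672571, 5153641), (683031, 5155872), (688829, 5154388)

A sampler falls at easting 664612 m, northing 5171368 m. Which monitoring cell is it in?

V

Cast a ray rightward from (664612, 5171368). For each polygon, the edges (by vertex number in listed order) whose endpoints lie on opposite sides of northing = 5171368, where each meets that height, and whether that is right or left of the point:
V: 2–3 at easting≈662300.4 (left), 4–1 at easting≈675027.4 (right) → 1 crossing.
D: 2–3 at easting≈674584.0 (right), 6–1 at easting≈685200.3 (right) → 2 crossings.
L: 3–4 at easting≈672079.7 (right), 4–1 at easting≈674565.6 (right) → 2 crossings.
E: 1–2 at easting≈679745.2 (right), 3–4 at easting≈672359.9 (right) → 2 crossings.
Only V has an odd count, so the point is inside V.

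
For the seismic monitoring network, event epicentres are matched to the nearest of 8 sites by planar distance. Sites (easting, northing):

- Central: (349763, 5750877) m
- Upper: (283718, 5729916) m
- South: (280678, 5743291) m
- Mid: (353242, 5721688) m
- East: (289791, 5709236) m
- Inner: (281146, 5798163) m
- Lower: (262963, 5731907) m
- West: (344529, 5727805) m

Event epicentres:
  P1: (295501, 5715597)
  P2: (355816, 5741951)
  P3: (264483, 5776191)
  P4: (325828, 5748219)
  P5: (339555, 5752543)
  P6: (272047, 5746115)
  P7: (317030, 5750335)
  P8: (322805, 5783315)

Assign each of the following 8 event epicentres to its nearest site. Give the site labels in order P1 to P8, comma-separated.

P1 → East (d²=73066421.00)
P2 → Central (d²=116312285.00)
P3 → Inner (d²=760424353.00)
P4 → Central (d²=579949189.00)
P5 → Central (d²=106978820.00)
P6 → South (d²=82469137.00)
P7 → Central (d²=1071743053.00)
P8 → Central (d²=1778957608.00)

East, Central, Inner, Central, Central, South, Central, Central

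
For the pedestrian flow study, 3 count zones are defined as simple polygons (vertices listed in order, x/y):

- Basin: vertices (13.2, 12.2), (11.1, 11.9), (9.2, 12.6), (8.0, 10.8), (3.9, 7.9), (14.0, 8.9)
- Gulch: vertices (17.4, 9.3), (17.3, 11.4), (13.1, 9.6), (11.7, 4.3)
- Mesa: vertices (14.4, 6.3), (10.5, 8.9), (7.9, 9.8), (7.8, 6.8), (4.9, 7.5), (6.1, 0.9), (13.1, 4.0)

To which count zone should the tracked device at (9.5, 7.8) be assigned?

Cast a ray rightward from (9.5, 7.8). For each polygon, the edges (by vertex number in listed order) whose endpoints lie on opposite sides of y = 7.8, where each meets that height, and whether that is right or left of the point:
Basin: no edge straddles that height → 0 crossings.
Gulch: 3–4 at x≈12.62 (right), 4–1 at x≈15.69 (right) → 2 crossings.
Mesa: 1–2 at x≈12.15 (right), 3–4 at x≈7.83 (left) → 1 crossing.
Only Mesa has an odd count, so the point is inside Mesa.

Mesa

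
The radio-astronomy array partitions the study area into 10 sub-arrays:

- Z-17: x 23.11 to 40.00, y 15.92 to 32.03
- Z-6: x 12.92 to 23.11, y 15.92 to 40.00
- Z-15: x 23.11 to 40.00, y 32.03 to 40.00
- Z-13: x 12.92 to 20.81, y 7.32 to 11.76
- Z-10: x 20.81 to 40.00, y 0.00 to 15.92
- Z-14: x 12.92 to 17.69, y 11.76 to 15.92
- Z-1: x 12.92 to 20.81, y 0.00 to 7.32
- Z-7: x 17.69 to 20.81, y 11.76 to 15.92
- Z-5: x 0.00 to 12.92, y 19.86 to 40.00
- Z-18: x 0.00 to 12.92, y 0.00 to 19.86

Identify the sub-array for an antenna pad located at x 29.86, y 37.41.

Z-15

The point has x = 29.86 and y = 37.41.
Only Z-15 satisfies 23.11 ≤ x ≤ 40.00 and 32.03 ≤ y ≤ 40.00.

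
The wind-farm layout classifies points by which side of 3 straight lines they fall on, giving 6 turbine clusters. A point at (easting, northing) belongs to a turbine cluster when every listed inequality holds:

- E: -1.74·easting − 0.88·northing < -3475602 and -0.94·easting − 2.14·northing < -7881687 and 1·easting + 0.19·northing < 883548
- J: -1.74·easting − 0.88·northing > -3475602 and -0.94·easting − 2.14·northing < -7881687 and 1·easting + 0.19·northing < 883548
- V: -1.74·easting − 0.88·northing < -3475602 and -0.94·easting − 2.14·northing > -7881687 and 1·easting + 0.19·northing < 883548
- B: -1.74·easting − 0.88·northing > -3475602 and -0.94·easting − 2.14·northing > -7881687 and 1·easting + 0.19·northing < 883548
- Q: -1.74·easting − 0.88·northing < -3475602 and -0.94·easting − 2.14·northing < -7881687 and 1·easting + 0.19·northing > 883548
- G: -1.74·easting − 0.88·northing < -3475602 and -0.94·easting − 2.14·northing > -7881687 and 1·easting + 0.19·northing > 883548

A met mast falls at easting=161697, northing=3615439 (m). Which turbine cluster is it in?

J

-1.74·161697 − 0.88·3615439 = -3462939.100, which is > -3475602
-0.94·161697 − 2.14·3615439 = -7889034.640, which is < -7881687
1·161697 + 0.19·3615439 = 848630.410, which is < 883548
This sign pattern matches J.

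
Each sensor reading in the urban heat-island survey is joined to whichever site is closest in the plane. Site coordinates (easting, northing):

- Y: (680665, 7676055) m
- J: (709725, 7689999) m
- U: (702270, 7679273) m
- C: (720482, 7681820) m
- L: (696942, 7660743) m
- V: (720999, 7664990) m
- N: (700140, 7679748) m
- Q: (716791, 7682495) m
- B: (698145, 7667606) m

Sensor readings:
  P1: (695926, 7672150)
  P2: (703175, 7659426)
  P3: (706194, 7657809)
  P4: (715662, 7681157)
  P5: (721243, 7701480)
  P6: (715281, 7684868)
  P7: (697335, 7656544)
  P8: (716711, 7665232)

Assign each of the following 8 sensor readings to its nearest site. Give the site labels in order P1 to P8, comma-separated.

B, L, L, Q, J, Q, L, V

P1 → B (d²=25571897.00)
P2 → L (d²=40584778.00)
P3 → L (d²=94207860.00)
P4 → Q (d²=3064885.00)
P5 → J (d²=264477685.00)
P6 → Q (d²=7911229.00)
P7 → L (d²=17786050.00)
P8 → V (d²=18445508.00)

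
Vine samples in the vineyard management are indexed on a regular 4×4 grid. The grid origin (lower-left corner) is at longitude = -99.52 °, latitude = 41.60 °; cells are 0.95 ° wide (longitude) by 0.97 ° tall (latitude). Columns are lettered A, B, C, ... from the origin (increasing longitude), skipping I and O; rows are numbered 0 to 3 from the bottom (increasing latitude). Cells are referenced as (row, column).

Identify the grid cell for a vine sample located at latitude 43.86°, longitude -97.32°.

(2, C)

Column index: ⌊(-97.32 − -99.52) / 0.95⌋ = ⌊2.316⌋ = 2 → column C
Row offset from origin: ⌊(43.86 − 41.60) / 0.97⌋ = ⌊2.330⌋ = 2 → row 2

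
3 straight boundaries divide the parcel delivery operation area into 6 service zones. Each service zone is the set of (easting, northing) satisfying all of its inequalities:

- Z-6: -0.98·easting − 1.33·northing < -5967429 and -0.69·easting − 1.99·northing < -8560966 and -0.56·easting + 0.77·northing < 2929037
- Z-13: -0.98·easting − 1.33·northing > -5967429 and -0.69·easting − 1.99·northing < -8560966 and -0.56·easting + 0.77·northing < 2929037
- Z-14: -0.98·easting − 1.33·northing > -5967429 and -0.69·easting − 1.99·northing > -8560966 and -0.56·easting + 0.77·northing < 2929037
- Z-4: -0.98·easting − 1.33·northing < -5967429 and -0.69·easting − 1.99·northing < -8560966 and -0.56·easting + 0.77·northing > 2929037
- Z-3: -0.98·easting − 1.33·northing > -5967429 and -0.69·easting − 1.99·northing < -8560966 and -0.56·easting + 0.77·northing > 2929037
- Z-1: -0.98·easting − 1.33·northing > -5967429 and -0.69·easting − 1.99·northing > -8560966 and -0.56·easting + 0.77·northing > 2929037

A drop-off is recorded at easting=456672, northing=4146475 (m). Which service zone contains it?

-0.98·456672 − 1.33·4146475 = -5962350.310, which is > -5967429
-0.69·456672 − 1.99·4146475 = -8566588.930, which is < -8560966
-0.56·456672 + 0.77·4146475 = 2937049.430, which is > 2929037
This sign pattern matches Z-3.

Z-3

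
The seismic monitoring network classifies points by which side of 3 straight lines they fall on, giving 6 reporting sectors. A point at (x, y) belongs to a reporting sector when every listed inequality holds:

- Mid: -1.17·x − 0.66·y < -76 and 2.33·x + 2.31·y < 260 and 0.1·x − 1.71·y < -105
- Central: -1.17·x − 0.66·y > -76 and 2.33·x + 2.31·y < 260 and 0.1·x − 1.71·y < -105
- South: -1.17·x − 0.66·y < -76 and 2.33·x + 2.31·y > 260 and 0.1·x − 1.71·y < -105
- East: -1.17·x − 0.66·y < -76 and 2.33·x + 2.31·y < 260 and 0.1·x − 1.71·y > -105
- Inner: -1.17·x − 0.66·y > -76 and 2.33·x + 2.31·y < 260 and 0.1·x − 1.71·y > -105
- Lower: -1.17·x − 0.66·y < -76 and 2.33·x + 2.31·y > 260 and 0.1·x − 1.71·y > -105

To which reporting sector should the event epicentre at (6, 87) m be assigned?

Central

-1.17·6 − 0.66·87 = -64.440, which is > -76
2.33·6 + 2.31·87 = 214.950, which is < 260
0.1·6 − 1.71·87 = -148.170, which is < -105
This sign pattern matches Central.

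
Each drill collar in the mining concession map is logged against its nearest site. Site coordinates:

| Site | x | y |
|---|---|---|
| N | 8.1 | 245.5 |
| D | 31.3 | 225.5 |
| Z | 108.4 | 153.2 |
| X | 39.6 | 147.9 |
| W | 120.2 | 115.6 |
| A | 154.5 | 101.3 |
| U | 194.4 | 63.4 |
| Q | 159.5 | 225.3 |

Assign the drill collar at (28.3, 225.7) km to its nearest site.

Squared distances to each site:
N: 800.080; D: 9.040; Z: 11672.260; X: 6180.530; W: 20567.620; A: 31401.800; U: 53930.500; Q: 17213.600.
Minimum at D.

D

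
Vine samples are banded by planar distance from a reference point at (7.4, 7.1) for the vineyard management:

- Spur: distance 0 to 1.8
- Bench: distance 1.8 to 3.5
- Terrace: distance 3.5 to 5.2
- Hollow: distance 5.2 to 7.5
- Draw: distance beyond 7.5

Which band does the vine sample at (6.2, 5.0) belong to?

Distance = √((6.2−7.4)² + (5.0−7.1)²) = √(1.440 + 4.410) = 2.419.
1.8 ≤ 2.419 < 3.5 → Bench.

Bench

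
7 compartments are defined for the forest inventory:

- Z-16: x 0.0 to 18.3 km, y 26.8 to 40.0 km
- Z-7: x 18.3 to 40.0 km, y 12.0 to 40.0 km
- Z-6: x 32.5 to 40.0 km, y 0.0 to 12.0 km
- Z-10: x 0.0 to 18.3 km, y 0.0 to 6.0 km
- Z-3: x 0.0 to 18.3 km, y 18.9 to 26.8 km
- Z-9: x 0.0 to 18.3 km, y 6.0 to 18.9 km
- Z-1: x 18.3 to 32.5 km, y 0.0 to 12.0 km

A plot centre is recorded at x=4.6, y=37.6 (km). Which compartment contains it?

Z-16

The point has x = 4.6 and y = 37.6.
Only Z-16 satisfies 0.0 ≤ x ≤ 18.3 and 26.8 ≤ y ≤ 40.0.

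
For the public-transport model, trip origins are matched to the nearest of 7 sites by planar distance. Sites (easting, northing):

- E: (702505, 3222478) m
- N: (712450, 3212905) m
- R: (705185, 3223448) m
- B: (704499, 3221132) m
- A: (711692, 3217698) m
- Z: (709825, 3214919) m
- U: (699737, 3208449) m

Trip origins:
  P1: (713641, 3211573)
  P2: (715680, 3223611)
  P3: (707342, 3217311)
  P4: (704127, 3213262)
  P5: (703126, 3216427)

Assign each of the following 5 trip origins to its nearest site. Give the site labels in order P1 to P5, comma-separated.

N, A, Z, Z, B

P1 → N (d²=3192705.00)
P2 → A (d²=50867713.00)
P3 → Z (d²=11886953.00)
P4 → Z (d²=35212853.00)
P5 → B (d²=24022154.00)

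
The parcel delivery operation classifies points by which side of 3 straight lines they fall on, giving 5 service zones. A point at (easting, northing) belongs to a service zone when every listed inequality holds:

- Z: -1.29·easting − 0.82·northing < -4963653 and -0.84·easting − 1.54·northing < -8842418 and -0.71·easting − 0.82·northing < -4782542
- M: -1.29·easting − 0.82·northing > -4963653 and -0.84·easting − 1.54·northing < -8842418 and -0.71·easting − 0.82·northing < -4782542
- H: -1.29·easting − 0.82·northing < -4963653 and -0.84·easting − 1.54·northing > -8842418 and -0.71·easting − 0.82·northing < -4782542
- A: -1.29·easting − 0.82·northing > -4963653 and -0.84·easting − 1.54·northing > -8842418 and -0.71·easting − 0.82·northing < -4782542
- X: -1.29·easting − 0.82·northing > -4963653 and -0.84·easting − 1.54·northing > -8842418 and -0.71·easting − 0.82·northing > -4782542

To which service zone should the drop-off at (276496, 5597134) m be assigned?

M

-1.29·276496 − 0.82·5597134 = -4946329.720, which is > -4963653
-0.84·276496 − 1.54·5597134 = -8851843.000, which is < -8842418
-0.71·276496 − 0.82·5597134 = -4785962.040, which is < -4782542
This sign pattern matches M.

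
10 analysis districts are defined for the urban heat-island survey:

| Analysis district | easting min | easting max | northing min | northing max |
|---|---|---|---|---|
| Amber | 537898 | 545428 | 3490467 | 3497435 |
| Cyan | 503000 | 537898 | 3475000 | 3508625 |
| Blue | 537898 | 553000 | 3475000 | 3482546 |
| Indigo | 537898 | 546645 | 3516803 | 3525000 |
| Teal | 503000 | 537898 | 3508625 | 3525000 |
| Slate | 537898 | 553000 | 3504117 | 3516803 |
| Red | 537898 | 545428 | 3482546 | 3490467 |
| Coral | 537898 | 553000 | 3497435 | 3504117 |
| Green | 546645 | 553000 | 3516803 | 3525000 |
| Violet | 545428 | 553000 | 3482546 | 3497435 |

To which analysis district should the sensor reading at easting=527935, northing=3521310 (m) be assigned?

Teal

The point has easting = 527935 and northing = 3521310.
Only Teal satisfies 503000 ≤ easting ≤ 537898 and 3508625 ≤ northing ≤ 3525000.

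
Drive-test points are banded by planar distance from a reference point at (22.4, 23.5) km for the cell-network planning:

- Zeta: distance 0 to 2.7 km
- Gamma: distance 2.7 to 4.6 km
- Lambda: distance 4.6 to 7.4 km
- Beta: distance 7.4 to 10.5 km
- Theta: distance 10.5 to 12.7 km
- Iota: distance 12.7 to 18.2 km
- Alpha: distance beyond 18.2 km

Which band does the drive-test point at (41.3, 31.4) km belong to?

Distance = √((41.3−22.4)² + (31.4−23.5)²) = √(357.210 + 62.410) = 20.485 km.
18.2 ≤ 20.485 < ∞ → Alpha.

Alpha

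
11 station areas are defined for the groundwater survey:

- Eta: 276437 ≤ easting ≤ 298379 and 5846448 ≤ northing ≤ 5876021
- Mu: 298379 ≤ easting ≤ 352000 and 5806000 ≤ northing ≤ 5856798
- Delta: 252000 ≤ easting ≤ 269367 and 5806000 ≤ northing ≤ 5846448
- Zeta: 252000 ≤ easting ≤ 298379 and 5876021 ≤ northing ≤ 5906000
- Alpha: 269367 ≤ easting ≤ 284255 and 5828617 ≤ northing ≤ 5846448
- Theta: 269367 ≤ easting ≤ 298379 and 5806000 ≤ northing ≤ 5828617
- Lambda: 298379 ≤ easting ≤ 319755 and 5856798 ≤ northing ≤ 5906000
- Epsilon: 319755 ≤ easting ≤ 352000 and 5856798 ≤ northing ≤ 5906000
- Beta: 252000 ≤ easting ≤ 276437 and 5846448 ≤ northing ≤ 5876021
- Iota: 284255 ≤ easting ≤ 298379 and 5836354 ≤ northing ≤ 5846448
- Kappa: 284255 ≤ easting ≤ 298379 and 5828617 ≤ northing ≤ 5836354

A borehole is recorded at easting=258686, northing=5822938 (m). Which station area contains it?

The point has easting = 258686 and northing = 5822938.
Only Delta satisfies 252000 ≤ easting ≤ 269367 and 5806000 ≤ northing ≤ 5846448.

Delta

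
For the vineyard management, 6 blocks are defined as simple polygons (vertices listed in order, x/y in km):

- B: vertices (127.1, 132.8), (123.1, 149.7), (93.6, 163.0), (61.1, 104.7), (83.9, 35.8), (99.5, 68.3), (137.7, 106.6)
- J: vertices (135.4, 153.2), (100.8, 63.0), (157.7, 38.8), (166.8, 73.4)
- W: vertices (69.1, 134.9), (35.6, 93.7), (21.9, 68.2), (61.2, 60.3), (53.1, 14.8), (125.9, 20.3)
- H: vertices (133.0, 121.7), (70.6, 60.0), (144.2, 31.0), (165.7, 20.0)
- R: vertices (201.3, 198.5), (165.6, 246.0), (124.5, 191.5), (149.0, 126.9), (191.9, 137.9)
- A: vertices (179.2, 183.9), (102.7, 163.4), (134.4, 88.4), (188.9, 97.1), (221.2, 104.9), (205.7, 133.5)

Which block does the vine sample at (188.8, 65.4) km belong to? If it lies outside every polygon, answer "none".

Cast a ray rightward from (188.8, 65.4). For each polygon, the edges (by vertex number in listed order) whose endpoints lie on opposite sides of y = 65.4, where each meets that height, and whether that is right or left of the point:
B: 4–5 at x≈74.10 (left), 5–6 at x≈98.11 (left) → 0 crossings.
J: 1–2 at x≈101.72 (left), 3–4 at x≈164.70 (left) → 0 crossings.
W: 3–4 at x≈35.83 (left), 6–1 at x≈103.55 (left) → 0 crossings.
H: 1–2 at x≈76.06 (left), 4–1 at x≈151.10 (left) → 0 crossings.
R: no edge straddles that height → 0 crossings.
A: no edge straddles that height → 0 crossings.
All counts are even, so the point lies outside every listed polygon.

none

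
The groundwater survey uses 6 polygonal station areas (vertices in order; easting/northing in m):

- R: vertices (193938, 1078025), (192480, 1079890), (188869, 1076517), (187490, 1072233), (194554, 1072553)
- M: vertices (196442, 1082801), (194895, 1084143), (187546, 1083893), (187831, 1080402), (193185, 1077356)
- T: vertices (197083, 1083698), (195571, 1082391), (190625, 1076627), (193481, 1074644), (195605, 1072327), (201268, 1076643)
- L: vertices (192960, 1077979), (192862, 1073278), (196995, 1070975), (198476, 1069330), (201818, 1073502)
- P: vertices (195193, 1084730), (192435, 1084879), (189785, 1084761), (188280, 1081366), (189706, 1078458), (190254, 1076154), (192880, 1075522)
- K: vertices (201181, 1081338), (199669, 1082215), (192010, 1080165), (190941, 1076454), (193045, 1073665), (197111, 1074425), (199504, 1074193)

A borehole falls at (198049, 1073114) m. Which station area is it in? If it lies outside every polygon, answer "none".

L

Cast a ray rightward from (198049, 1073114). For each polygon, the edges (by vertex number in listed order) whose endpoints lie on opposite sides of northing = 1073114, where each meets that height, and whether that is right or left of the point:
R: 3–4 at easting≈187773.6 (left), 5–1 at easting≈194490.8 (left) → 0 crossings.
M: no edge straddles that height → 0 crossings.
T: 4–5 at easting≈194883.6 (left), 5–6 at easting≈196637.6 (left) → 0 crossings.
L: 2–3 at easting≈193156.3 (left), 4–5 at easting≈201507.2 (right) → 1 crossing.
P: no edge straddles that height → 0 crossings.
K: no edge straddles that height → 0 crossings.
Only L has an odd count, so the point is inside L.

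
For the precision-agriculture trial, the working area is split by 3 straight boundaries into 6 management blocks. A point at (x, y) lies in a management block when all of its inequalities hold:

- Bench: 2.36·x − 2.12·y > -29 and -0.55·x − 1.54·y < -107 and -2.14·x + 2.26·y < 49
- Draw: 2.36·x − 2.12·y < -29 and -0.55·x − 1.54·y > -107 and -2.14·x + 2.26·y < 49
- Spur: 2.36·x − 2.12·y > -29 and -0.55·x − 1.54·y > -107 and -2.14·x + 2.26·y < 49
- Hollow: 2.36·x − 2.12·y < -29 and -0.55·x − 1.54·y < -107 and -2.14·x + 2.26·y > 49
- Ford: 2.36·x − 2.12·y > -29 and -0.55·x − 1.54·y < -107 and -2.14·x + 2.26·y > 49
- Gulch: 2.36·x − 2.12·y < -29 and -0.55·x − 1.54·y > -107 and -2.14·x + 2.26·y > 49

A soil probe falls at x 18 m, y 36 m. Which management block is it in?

2.36·18 − 2.12·36 = -33.840, which is < -29
-0.55·18 − 1.54·36 = -65.340, which is > -107
-2.14·18 + 2.26·36 = 42.840, which is < 49
This sign pattern matches Draw.

Draw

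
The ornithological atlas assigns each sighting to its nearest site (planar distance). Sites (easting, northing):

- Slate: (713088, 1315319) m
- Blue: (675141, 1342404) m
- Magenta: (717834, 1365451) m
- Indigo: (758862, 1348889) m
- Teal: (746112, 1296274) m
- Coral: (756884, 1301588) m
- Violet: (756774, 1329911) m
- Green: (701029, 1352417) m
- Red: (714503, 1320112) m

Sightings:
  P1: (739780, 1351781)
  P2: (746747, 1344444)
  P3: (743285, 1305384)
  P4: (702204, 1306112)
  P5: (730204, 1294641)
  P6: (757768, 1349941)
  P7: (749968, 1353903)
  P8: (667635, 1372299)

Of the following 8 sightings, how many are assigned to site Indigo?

4

P1 → Indigo
P2 → Indigo
P3 → Teal
P4 → Slate
P5 → Teal
P6 → Indigo
P7 → Indigo
P8 → Blue
4 of the 8 go to Indigo.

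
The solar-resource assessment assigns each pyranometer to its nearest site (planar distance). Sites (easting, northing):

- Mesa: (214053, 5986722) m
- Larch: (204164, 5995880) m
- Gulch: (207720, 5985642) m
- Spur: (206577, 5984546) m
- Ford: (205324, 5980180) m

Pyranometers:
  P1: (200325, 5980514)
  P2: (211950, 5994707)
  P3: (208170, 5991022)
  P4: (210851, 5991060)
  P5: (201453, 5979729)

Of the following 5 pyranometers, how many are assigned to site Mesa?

P1 → Ford
P2 → Larch
P3 → Gulch
P4 → Mesa
P5 → Ford
1 of the 5 goes to Mesa.

1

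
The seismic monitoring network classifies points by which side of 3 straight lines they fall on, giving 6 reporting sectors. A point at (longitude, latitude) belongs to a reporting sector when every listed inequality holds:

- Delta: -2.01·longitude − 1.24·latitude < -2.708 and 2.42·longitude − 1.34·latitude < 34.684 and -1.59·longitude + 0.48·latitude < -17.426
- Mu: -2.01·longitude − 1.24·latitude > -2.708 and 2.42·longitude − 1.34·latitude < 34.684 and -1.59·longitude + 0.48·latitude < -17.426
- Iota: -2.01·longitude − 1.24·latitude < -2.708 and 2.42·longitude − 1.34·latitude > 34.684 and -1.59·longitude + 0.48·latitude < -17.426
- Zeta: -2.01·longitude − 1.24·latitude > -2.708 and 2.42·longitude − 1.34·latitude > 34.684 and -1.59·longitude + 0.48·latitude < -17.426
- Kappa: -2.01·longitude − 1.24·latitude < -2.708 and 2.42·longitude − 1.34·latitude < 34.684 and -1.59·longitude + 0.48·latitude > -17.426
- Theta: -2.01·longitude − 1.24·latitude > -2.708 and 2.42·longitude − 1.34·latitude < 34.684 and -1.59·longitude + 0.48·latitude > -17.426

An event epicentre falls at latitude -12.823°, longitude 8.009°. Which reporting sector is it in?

-2.01·8.009 − 1.24·-12.823 = -0.198, which is > -2.708
2.42·8.009 − 1.34·-12.823 = 36.565, which is > 34.684
-1.59·8.009 + 0.48·-12.823 = -18.889, which is < -17.426
This sign pattern matches Zeta.

Zeta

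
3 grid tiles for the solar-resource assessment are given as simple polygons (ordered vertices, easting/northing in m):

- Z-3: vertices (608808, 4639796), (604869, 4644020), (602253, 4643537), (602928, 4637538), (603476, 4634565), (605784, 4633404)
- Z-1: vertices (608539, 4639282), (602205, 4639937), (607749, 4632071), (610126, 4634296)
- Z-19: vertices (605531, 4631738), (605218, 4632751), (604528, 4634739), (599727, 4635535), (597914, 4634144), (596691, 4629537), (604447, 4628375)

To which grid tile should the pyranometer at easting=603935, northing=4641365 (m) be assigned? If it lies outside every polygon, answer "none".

Cast a ray rightward from (603935, 4641365). For each polygon, the edges (by vertex number in listed order) whose endpoints lie on opposite sides of northing = 4641365, where each meets that height, and whether that is right or left of the point:
Z-3: 1–2 at easting≈607344.9 (right), 3–4 at easting≈602497.4 (left) → 1 crossing.
Z-1: no edge straddles that height → 0 crossings.
Z-19: no edge straddles that height → 0 crossings.
Only Z-3 has an odd count, so the point is inside Z-3.

Z-3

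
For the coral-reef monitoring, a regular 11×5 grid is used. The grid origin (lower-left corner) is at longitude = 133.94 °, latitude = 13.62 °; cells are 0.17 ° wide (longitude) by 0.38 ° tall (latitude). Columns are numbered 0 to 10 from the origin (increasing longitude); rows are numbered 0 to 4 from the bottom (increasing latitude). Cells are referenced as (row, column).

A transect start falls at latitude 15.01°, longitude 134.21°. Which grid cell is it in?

(3, 1)

Column index: ⌊(134.21 − 133.94) / 0.17⌋ = ⌊1.588⌋ = 1
Row offset from origin: ⌊(15.01 − 13.62) / 0.38⌋ = ⌊3.658⌋ = 3 → row 3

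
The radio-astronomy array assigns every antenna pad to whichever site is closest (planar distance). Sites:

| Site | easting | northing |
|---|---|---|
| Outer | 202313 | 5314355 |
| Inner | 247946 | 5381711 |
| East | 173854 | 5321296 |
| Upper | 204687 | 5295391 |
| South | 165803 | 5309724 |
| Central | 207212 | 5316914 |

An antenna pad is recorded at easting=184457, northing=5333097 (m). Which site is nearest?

East

Squared distances to each site:
Outer: 670099300.000; Inner: 6394174117.000; East: 251687210.000; Upper: 1830995336.000; South: 894268845.000; Central: 779679514.000.
Minimum at East.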